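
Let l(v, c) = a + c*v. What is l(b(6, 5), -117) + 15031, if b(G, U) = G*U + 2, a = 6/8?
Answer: 45151/4 ≈ 11288.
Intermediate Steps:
a = 3/4 (a = 6*(1/8) = 3/4 ≈ 0.75000)
b(G, U) = 2 + G*U
l(v, c) = 3/4 + c*v
l(b(6, 5), -117) + 15031 = (3/4 - 117*(2 + 6*5)) + 15031 = (3/4 - 117*(2 + 30)) + 15031 = (3/4 - 117*32) + 15031 = (3/4 - 3744) + 15031 = -14973/4 + 15031 = 45151/4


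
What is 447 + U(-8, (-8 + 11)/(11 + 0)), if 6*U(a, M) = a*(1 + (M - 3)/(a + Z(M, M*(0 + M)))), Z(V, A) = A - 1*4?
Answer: 214219/481 ≈ 445.36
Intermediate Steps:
Z(V, A) = -4 + A (Z(V, A) = A - 4 = -4 + A)
U(a, M) = a*(1 + (-3 + M)/(-4 + a + M**2))/6 (U(a, M) = (a*(1 + (M - 3)/(a + (-4 + M*(0 + M)))))/6 = (a*(1 + (-3 + M)/(a + (-4 + M*M))))/6 = (a*(1 + (-3 + M)/(a + (-4 + M**2))))/6 = (a*(1 + (-3 + M)/(-4 + a + M**2)))/6 = a*(1 + (-3 + M)/(-4 + a + M**2))/6)
447 + U(-8, (-8 + 11)/(11 + 0)) = 447 + (1/6)*(-8)*(-7 + (-8 + 11)/(11 + 0) - 8 + ((-8 + 11)/(11 + 0))**2)/(-4 - 8 + ((-8 + 11)/(11 + 0))**2) = 447 + (1/6)*(-8)*(-7 + 3/11 - 8 + (3/11)**2)/(-4 - 8 + (3/11)**2) = 447 + (1/6)*(-8)*(-7 + 3/11 - 8 + 9/121)/(-4 - 8 + 9/121) = 447 + (1/6)*(-8)*(-1773/121)/(-1443/121) = 447 + (1/6)*(-8)*(-121/1443)*(-1773/121) = 447 - 788/481 = 214219/481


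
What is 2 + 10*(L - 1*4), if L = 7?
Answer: 32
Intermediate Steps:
2 + 10*(L - 1*4) = 2 + 10*(7 - 1*4) = 2 + 10*(7 - 4) = 2 + 10*3 = 2 + 30 = 32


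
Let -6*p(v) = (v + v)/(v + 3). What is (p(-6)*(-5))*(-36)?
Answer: -120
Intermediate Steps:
p(v) = -v/(3*(3 + v)) (p(v) = -(v + v)/(6*(v + 3)) = -2*v/(6*(3 + v)) = -v/(3*(3 + v)))
(p(-6)*(-5))*(-36) = (-1*(-6)/(9 + 3*(-6))*(-5))*(-36) = (-1*(-6)/(9 - 18)*(-5))*(-36) = (-1*(-6)/(-9)*(-5))*(-36) = (-1*(-6)*(-⅑)*(-5))*(-36) = -⅔*(-5)*(-36) = (10/3)*(-36) = -120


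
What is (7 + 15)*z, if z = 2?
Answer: 44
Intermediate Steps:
(7 + 15)*z = (7 + 15)*2 = 22*2 = 44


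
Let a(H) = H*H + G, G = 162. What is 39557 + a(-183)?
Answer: 73208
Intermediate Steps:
a(H) = 162 + H**2 (a(H) = H*H + 162 = H**2 + 162 = 162 + H**2)
39557 + a(-183) = 39557 + (162 + (-183)**2) = 39557 + (162 + 33489) = 39557 + 33651 = 73208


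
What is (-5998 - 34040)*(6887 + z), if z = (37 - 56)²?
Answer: -290195424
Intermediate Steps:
z = 361 (z = (-19)² = 361)
(-5998 - 34040)*(6887 + z) = (-5998 - 34040)*(6887 + 361) = -40038*7248 = -290195424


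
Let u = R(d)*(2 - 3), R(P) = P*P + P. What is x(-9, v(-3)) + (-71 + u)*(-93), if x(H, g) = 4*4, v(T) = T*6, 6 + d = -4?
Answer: 14989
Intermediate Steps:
d = -10 (d = -6 - 4 = -10)
v(T) = 6*T
R(P) = P + P² (R(P) = P² + P = P + P²)
u = -90 (u = (-10*(1 - 10))*(2 - 3) = -10*(-9)*(-1) = 90*(-1) = -90)
x(H, g) = 16
x(-9, v(-3)) + (-71 + u)*(-93) = 16 + (-71 - 90)*(-93) = 16 - 161*(-93) = 16 + 14973 = 14989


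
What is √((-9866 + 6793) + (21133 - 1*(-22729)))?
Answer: √40789 ≈ 201.96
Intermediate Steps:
√((-9866 + 6793) + (21133 - 1*(-22729))) = √(-3073 + (21133 + 22729)) = √(-3073 + 43862) = √40789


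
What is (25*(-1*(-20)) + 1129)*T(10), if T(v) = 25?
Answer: 40725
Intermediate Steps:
(25*(-1*(-20)) + 1129)*T(10) = (25*(-1*(-20)) + 1129)*25 = (25*20 + 1129)*25 = (500 + 1129)*25 = 1629*25 = 40725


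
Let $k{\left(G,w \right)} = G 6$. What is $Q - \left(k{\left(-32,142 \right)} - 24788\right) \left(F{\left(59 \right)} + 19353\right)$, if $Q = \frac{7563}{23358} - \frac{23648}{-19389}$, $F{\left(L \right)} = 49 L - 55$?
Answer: $\frac{83675819694682877}{150962754} \approx 5.5428 \cdot 10^{8}$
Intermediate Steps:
$F{\left(L \right)} = -55 + 49 L$
$k{\left(G,w \right)} = 6 G$
$Q = \frac{233002997}{150962754}$ ($Q = 7563 \cdot \frac{1}{23358} - - \frac{23648}{19389} = \frac{2521}{7786} + \frac{23648}{19389} = \frac{233002997}{150962754} \approx 1.5434$)
$Q - \left(k{\left(-32,142 \right)} - 24788\right) \left(F{\left(59 \right)} + 19353\right) = \frac{233002997}{150962754} - \left(6 \left(-32\right) - 24788\right) \left(\left(-55 + 49 \cdot 59\right) + 19353\right) = \frac{233002997}{150962754} - \left(-192 - 24788\right) \left(\left(-55 + 2891\right) + 19353\right) = \frac{233002997}{150962754} - - 24980 \left(2836 + 19353\right) = \frac{233002997}{150962754} - \left(-24980\right) 22189 = \frac{233002997}{150962754} - -554281220 = \frac{233002997}{150962754} + 554281220 = \frac{83675819694682877}{150962754}$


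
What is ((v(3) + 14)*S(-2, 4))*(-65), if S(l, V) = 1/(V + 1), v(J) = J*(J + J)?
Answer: -416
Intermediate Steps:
v(J) = 2*J**2 (v(J) = J*(2*J) = 2*J**2)
S(l, V) = 1/(1 + V)
((v(3) + 14)*S(-2, 4))*(-65) = ((2*3**2 + 14)/(1 + 4))*(-65) = ((2*9 + 14)/5)*(-65) = ((18 + 14)*(1/5))*(-65) = (32*(1/5))*(-65) = (32/5)*(-65) = -416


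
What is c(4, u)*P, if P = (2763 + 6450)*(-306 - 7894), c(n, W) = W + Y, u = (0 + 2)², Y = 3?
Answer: -528826200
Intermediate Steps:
u = 4 (u = 2² = 4)
c(n, W) = 3 + W (c(n, W) = W + 3 = 3 + W)
P = -75546600 (P = 9213*(-8200) = -75546600)
c(4, u)*P = (3 + 4)*(-75546600) = 7*(-75546600) = -528826200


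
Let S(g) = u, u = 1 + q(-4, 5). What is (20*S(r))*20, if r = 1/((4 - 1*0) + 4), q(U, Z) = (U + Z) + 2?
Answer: 1600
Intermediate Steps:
q(U, Z) = 2 + U + Z
r = 1/8 (r = 1/((4 + 0) + 4) = 1/(4 + 4) = 1/8 ≈ 0.12500)
u = 4 (u = 1 + (2 - 4 + 5) = 1 + 3 = 4)
S(g) = 4
(20*S(r))*20 = (20*4)*20 = 80*20 = 1600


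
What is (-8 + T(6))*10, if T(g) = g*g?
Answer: 280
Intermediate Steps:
T(g) = g**2
(-8 + T(6))*10 = (-8 + 6**2)*10 = (-8 + 36)*10 = 28*10 = 280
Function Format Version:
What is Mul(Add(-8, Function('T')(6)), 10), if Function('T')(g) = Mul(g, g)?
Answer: 280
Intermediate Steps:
Function('T')(g) = Pow(g, 2)
Mul(Add(-8, Function('T')(6)), 10) = Mul(Add(-8, Pow(6, 2)), 10) = Mul(Add(-8, 36), 10) = Mul(28, 10) = 280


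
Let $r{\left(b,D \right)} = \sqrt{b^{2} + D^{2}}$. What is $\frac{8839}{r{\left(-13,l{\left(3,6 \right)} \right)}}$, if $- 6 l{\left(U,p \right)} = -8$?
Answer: $\frac{26517 \sqrt{1537}}{1537} \approx 676.38$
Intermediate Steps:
$l{\left(U,p \right)} = \frac{4}{3}$ ($l{\left(U,p \right)} = \left(- \frac{1}{6}\right) \left(-8\right) = \frac{4}{3}$)
$r{\left(b,D \right)} = \sqrt{D^{2} + b^{2}}$
$\frac{8839}{r{\left(-13,l{\left(3,6 \right)} \right)}} = \frac{8839}{\sqrt{\left(\frac{4}{3}\right)^{2} + \left(-13\right)^{2}}} = \frac{8839}{\sqrt{\frac{16}{9} + 169}} = \frac{8839}{\sqrt{\frac{1537}{9}}} = \frac{8839}{\frac{1}{3} \sqrt{1537}} = 8839 \frac{3 \sqrt{1537}}{1537} = \frac{26517 \sqrt{1537}}{1537}$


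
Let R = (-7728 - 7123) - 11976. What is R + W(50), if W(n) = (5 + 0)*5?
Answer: -26802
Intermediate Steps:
W(n) = 25 (W(n) = 5*5 = 25)
R = -26827 (R = -14851 - 11976 = -26827)
R + W(50) = -26827 + 25 = -26802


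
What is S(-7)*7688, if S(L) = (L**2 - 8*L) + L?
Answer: 753424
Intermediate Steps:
S(L) = L**2 - 7*L
S(-7)*7688 = -7*(-7 - 7)*7688 = -7*(-14)*7688 = 98*7688 = 753424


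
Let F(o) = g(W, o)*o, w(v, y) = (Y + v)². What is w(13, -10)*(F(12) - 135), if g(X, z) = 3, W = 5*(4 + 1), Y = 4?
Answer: -28611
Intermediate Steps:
W = 25 (W = 5*5 = 25)
w(v, y) = (4 + v)²
F(o) = 3*o
w(13, -10)*(F(12) - 135) = (4 + 13)²*(3*12 - 135) = 17²*(36 - 135) = 289*(-99) = -28611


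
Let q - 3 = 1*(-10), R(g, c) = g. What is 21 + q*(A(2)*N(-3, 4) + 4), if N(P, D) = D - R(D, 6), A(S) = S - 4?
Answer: -7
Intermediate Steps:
A(S) = -4 + S
N(P, D) = 0 (N(P, D) = D - D = 0)
q = -7 (q = 3 + 1*(-10) = 3 - 10 = -7)
21 + q*(A(2)*N(-3, 4) + 4) = 21 - 7*((-4 + 2)*0 + 4) = 21 - 7*(-2*0 + 4) = 21 - 7*(0 + 4) = 21 - 7*4 = 21 - 28 = -7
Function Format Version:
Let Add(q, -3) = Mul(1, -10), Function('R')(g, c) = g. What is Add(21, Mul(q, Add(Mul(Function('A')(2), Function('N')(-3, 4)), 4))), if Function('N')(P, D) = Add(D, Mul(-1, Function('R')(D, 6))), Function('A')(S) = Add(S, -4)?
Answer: -7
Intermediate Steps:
Function('A')(S) = Add(-4, S)
Function('N')(P, D) = 0 (Function('N')(P, D) = Add(D, Mul(-1, D)) = 0)
q = -7 (q = Add(3, Mul(1, -10)) = Add(3, -10) = -7)
Add(21, Mul(q, Add(Mul(Function('A')(2), Function('N')(-3, 4)), 4))) = Add(21, Mul(-7, Add(Mul(Add(-4, 2), 0), 4))) = Add(21, Mul(-7, Add(Mul(-2, 0), 4))) = Add(21, Mul(-7, Add(0, 4))) = Add(21, Mul(-7, 4)) = Add(21, -28) = -7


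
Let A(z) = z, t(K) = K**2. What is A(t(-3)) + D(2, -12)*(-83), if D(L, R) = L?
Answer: -157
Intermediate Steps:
A(t(-3)) + D(2, -12)*(-83) = (-3)**2 + 2*(-83) = 9 - 166 = -157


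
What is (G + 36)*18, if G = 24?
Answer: 1080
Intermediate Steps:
(G + 36)*18 = (24 + 36)*18 = 60*18 = 1080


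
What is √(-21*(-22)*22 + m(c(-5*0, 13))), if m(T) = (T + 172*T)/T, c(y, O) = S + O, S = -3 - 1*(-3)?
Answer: √10337 ≈ 101.67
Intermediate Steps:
S = 0 (S = -3 + 3 = 0)
c(y, O) = O (c(y, O) = 0 + O = O)
m(T) = 173 (m(T) = (173*T)/T = 173)
√(-21*(-22)*22 + m(c(-5*0, 13))) = √(-21*(-22)*22 + 173) = √(462*22 + 173) = √(10164 + 173) = √10337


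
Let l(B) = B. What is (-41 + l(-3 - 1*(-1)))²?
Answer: 1849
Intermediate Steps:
(-41 + l(-3 - 1*(-1)))² = (-41 + (-3 - 1*(-1)))² = (-41 + (-3 + 1))² = (-41 - 2)² = (-43)² = 1849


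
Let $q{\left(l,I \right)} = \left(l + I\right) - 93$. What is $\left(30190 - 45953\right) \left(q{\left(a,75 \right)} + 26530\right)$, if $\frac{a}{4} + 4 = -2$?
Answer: $-417530344$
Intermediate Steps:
$a = -24$ ($a = -16 + 4 \left(-2\right) = -16 - 8 = -24$)
$q{\left(l,I \right)} = -93 + I + l$ ($q{\left(l,I \right)} = \left(I + l\right) - 93 = -93 + I + l$)
$\left(30190 - 45953\right) \left(q{\left(a,75 \right)} + 26530\right) = \left(30190 - 45953\right) \left(\left(-93 + 75 - 24\right) + 26530\right) = - 15763 \left(-42 + 26530\right) = \left(-15763\right) 26488 = -417530344$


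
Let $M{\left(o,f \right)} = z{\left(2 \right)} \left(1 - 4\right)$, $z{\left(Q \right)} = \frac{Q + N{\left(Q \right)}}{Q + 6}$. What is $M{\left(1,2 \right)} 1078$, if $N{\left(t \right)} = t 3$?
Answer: $-3234$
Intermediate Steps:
$N{\left(t \right)} = 3 t$
$z{\left(Q \right)} = \frac{4 Q}{6 + Q}$ ($z{\left(Q \right)} = \frac{Q + 3 Q}{Q + 6} = \frac{4 Q}{6 + Q}$)
$M{\left(o,f \right)} = -3$ ($M{\left(o,f \right)} = 4 \cdot 2 \frac{1}{6 + 2} \left(1 - 4\right) = 4 \cdot 2 \cdot \frac{1}{8} \left(-3\right) = 1 \left(-3\right) = -3$)
$M{\left(1,2 \right)} 1078 = \left(-3\right) 1078 = -3234$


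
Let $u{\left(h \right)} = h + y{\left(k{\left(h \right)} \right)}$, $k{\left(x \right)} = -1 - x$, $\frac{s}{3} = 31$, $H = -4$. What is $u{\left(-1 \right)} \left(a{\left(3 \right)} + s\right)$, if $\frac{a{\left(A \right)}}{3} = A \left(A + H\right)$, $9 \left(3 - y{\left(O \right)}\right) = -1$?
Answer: $\frac{532}{3} \approx 177.33$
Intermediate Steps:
$s = 93$ ($s = 3 \cdot 31 = 93$)
$y{\left(O \right)} = \frac{28}{9}$ ($y{\left(O \right)} = 3 - - \frac{1}{9} = 3 + \frac{1}{9} = \frac{28}{9}$)
$a{\left(A \right)} = 3 A \left(-4 + A\right)$ ($a{\left(A \right)} = 3 A \left(A - 4\right) = 3 A \left(-4 + A\right)$)
$u{\left(h \right)} = \frac{28}{9} + h$ ($u{\left(h \right)} = h + \frac{28}{9} = \frac{28}{9} + h$)
$u{\left(-1 \right)} \left(a{\left(3 \right)} + s\right) = \left(\frac{28}{9} - 1\right) \left(3 \cdot 3 \left(-4 + 3\right) + 93\right) = \frac{19 \left(3 \cdot 3 \left(-1\right) + 93\right)}{9} = \frac{19 \left(-9 + 93\right)}{9} = \frac{19}{9} \cdot 84 = \frac{532}{3}$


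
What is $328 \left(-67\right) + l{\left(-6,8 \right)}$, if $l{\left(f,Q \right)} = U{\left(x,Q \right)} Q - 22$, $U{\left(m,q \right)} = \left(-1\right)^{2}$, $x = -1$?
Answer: $-21990$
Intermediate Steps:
$U{\left(m,q \right)} = 1$
$l{\left(f,Q \right)} = -22 + Q$ ($l{\left(f,Q \right)} = 1 Q - 22 = Q - 22 = -22 + Q$)
$328 \left(-67\right) + l{\left(-6,8 \right)} = 328 \left(-67\right) + \left(-22 + 8\right) = -21976 - 14 = -21990$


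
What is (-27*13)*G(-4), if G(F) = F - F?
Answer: 0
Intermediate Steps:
G(F) = 0
(-27*13)*G(-4) = -27*13*0 = -351*0 = 0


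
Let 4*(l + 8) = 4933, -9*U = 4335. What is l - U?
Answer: 20483/12 ≈ 1706.9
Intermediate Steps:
U = -1445/3 (U = -1/9*4335 = -1445/3 ≈ -481.67)
l = 4901/4 (l = -8 + (1/4)*4933 = -8 + 4933/4 = 4901/4 ≈ 1225.3)
l - U = 4901/4 - 1*(-1445/3) = 4901/4 + 1445/3 = 20483/12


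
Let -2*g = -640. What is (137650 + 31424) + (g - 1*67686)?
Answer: 101708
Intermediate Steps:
g = 320 (g = -½*(-640) = 320)
(137650 + 31424) + (g - 1*67686) = (137650 + 31424) + (320 - 1*67686) = 169074 + (320 - 67686) = 169074 - 67366 = 101708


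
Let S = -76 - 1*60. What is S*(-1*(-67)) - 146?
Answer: -9258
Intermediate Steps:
S = -136 (S = -76 - 60 = -136)
S*(-1*(-67)) - 146 = -(-136)*(-67) - 146 = -136*67 - 146 = -9112 - 146 = -9258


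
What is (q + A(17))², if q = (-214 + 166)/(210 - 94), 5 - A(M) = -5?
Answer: 77284/841 ≈ 91.895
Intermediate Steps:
A(M) = 10 (A(M) = 5 - 1*(-5) = 5 + 5 = 10)
q = -12/29 (q = -48/116 = -48*1/116 = -12/29 ≈ -0.41379)
(q + A(17))² = (-12/29 + 10)² = (278/29)² = 77284/841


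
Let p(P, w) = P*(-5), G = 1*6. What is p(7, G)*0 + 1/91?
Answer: 1/91 ≈ 0.010989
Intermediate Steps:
G = 6
p(P, w) = -5*P
p(7, G)*0 + 1/91 = -5*7*0 + 1/91 = -35*0 + 1/91 = 0 + 1/91 = 1/91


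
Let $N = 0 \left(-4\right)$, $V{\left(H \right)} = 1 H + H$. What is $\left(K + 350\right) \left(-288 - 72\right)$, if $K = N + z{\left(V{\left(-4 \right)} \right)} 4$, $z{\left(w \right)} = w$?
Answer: $-114480$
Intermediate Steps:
$V{\left(H \right)} = 2 H$ ($V{\left(H \right)} = H + H = 2 H$)
$N = 0$
$K = -32$ ($K = 0 + 2 \left(-4\right) 4 = 0 - 32 = -32$)
$\left(K + 350\right) \left(-288 - 72\right) = \left(-32 + 350\right) \left(-288 - 72\right) = 318 \left(-360\right) = -114480$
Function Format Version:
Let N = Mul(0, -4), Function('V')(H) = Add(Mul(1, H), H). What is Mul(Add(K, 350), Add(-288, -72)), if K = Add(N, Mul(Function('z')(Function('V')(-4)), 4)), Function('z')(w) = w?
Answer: -114480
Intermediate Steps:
Function('V')(H) = Mul(2, H) (Function('V')(H) = Add(H, H) = Mul(2, H))
N = 0
K = -32 (K = Add(0, Mul(Mul(2, -4), 4)) = Add(0, Mul(-8, 4)) = Add(0, -32) = -32)
Mul(Add(K, 350), Add(-288, -72)) = Mul(Add(-32, 350), Add(-288, -72)) = Mul(318, -360) = -114480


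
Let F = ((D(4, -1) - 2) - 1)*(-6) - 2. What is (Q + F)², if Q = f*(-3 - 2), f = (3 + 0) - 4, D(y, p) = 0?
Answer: 441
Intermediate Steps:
f = -1 (f = 3 - 4 = -1)
F = 16 (F = ((0 - 2) - 1)*(-6) - 2 = (-2 - 1)*(-6) - 2 = -3*(-6) - 2 = 18 - 2 = 16)
Q = 5 (Q = -(-3 - 2) = -1*(-5) = 5)
(Q + F)² = (5 + 16)² = 21² = 441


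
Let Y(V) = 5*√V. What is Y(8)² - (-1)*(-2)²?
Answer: 204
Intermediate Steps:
Y(8)² - (-1)*(-2)² = (5*√8)² - (-1)*(-2)² = (5*(2*√2))² - (-1)*4 = (10*√2)² - 1*(-4) = 200 + 4 = 204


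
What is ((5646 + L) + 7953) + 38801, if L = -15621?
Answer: 36779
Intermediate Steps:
((5646 + L) + 7953) + 38801 = ((5646 - 15621) + 7953) + 38801 = (-9975 + 7953) + 38801 = -2022 + 38801 = 36779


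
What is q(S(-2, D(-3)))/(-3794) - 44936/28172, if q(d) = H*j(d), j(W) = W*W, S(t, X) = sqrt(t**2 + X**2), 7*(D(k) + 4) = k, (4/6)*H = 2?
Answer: -2112914257/1309335958 ≈ -1.6137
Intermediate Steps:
H = 3 (H = (3/2)*2 = 3)
D(k) = -4 + k/7
S(t, X) = sqrt(X**2 + t**2)
j(W) = W**2
q(d) = 3*d**2
q(S(-2, D(-3)))/(-3794) - 44936/28172 = (3*(sqrt((-4 + (1/7)*(-3))**2 + (-2)**2))**2)/(-3794) - 44936/28172 = (3*(sqrt((-4 - 3/7)**2 + 4))**2)*(-1/3794) - 44936*1/28172 = (3*(sqrt((-31/7)**2 + 4))**2)*(-1/3794) - 11234/7043 = (3*(sqrt(961/49 + 4))**2)*(-1/3794) - 11234/7043 = (3*(sqrt(1157/49))**2)*(-1/3794) - 11234/7043 = (3*(sqrt(1157)/7)**2)*(-1/3794) - 11234/7043 = (3*(1157/49))*(-1/3794) - 11234/7043 = (3471/49)*(-1/3794) - 11234/7043 = -3471/185906 - 11234/7043 = -2112914257/1309335958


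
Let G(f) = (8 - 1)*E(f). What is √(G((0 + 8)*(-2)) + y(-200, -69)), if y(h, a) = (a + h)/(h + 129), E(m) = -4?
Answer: 3*I*√13561/71 ≈ 4.9205*I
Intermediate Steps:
G(f) = -28 (G(f) = (8 - 1)*(-4) = 7*(-4) = -28)
y(h, a) = (a + h)/(129 + h)
√(G((0 + 8)*(-2)) + y(-200, -69)) = √(-28 + (-69 - 200)/(129 - 200)) = √(-28 - 269/(-71)) = √(-28 - 1/71*(-269)) = √(-28 + 269/71) = √(-1719/71) = 3*I*√13561/71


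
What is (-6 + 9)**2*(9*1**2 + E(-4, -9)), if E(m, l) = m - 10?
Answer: -45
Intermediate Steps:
E(m, l) = -10 + m
(-6 + 9)**2*(9*1**2 + E(-4, -9)) = (-6 + 9)**2*(9*1**2 + (-10 - 4)) = 3**2*(9*1 - 14) = 9*(9 - 14) = 9*(-5) = -45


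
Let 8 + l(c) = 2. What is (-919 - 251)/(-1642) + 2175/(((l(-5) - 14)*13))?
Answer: -326715/42692 ≈ -7.6528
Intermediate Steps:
l(c) = -6 (l(c) = -8 + 2 = -6)
(-919 - 251)/(-1642) + 2175/(((l(-5) - 14)*13)) = (-919 - 251)/(-1642) + 2175/(((-6 - 14)*13)) = -1170*(-1/1642) + 2175/((-20*13)) = 585/821 + 2175/(-260) = 585/821 + 2175*(-1/260) = 585/821 - 435/52 = -326715/42692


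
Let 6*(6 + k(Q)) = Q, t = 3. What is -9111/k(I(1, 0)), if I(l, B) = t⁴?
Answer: -6074/5 ≈ -1214.8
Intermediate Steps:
I(l, B) = 81 (I(l, B) = 3⁴ = 81)
k(Q) = -6 + Q/6
-9111/k(I(1, 0)) = -9111/(-6 + (⅙)*81) = -9111/(-6 + 27/2) = -9111/15/2 = -9111*2/15 = -6074/5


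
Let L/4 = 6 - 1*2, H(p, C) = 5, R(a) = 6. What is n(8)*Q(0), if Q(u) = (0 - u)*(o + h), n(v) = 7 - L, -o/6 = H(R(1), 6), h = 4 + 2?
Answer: 0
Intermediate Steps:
h = 6
o = -30 (o = -6*5 = -30)
L = 16 (L = 4*(6 - 1*2) = 4*(6 - 2) = 4*4 = 16)
n(v) = -9 (n(v) = 7 - 1*16 = 7 - 16 = -9)
Q(u) = 24*u (Q(u) = (0 - u)*(-30 + 6) = -u*(-24) = 24*u)
n(8)*Q(0) = -216*0 = -9*0 = 0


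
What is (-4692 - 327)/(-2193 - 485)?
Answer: 5019/2678 ≈ 1.8742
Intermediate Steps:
(-4692 - 327)/(-2193 - 485) = -5019/(-2678) = -5019*(-1/2678) = 5019/2678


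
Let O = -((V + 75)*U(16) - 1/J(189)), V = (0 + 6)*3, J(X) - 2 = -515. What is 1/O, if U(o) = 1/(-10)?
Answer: 5130/47699 ≈ 0.10755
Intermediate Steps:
U(o) = -⅒
J(X) = -513 (J(X) = 2 - 515 = -513)
V = 18 (V = 6*3 = 18)
O = 47699/5130 (O = -((18 + 75)*(-⅒) - 1/(-513)) = -(93*(-⅒) - 1*(-1/513)) = -(-93/10 + 1/513) = -1*(-47699/5130) = 47699/5130 ≈ 9.2980)
1/O = 1/(47699/5130) = 5130/47699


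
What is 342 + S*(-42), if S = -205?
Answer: 8952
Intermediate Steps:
342 + S*(-42) = 342 - 205*(-42) = 342 + 8610 = 8952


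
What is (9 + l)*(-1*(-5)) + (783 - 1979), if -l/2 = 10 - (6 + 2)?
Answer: -1171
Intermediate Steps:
l = -4 (l = -2*(10 - (6 + 2)) = -2*(10 - 1*8) = -2*(10 - 8) = -2*2 = -4)
(9 + l)*(-1*(-5)) + (783 - 1979) = (9 - 4)*(-1*(-5)) + (783 - 1979) = 5*5 - 1196 = 25 - 1196 = -1171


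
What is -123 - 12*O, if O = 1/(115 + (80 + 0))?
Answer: -7999/65 ≈ -123.06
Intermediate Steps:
O = 1/195 (O = 1/(115 + 80) = 1/195 ≈ 0.0051282)
-123 - 12*O = -123 - 12*1/195 = -123 - 4/65 = -7999/65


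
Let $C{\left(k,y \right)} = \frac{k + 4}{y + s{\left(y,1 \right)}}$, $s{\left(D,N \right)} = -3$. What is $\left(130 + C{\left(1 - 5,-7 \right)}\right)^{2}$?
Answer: $16900$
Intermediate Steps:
$C{\left(k,y \right)} = \frac{4 + k}{-3 + y}$ ($C{\left(k,y \right)} = \frac{k + 4}{y - 3} = \frac{4 + k}{-3 + y}$)
$\left(130 + C{\left(1 - 5,-7 \right)}\right)^{2} = \left(130 + \frac{4 + \left(1 - 5\right)}{-3 - 7}\right)^{2} = \left(130 + \frac{4 + \left(1 - 5\right)}{-10}\right)^{2} = \left(130 - \frac{4 - 4}{10}\right)^{2} = \left(130 - 0\right)^{2} = \left(130 + 0\right)^{2} = 130^{2} = 16900$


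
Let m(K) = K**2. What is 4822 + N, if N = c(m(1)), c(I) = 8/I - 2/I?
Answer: 4828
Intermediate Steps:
c(I) = 6/I
N = 6 (N = 6/(1**2) = 6/1 = 6*1 = 6)
4822 + N = 4822 + 6 = 4828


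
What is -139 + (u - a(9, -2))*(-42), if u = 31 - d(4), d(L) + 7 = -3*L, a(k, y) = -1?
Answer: -2281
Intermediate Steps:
d(L) = -7 - 3*L
u = 50 (u = 31 - (-7 - 3*4) = 31 - (-7 - 12) = 31 - 1*(-19) = 31 + 19 = 50)
-139 + (u - a(9, -2))*(-42) = -139 + (50 - 1*(-1))*(-42) = -139 + (50 + 1)*(-42) = -139 + 51*(-42) = -139 - 2142 = -2281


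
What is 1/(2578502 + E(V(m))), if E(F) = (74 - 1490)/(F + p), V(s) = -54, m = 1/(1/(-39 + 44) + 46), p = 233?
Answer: 179/461550442 ≈ 3.8782e-7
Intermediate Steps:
m = 5/231 (m = 1/(1/5 + 46) = 1/(⅕ + 46) = 1/(231/5) = 5/231 ≈ 0.021645)
E(F) = -1416/(233 + F) (E(F) = (74 - 1490)/(F + 233) = -1416/(233 + F))
1/(2578502 + E(V(m))) = 1/(2578502 - 1416/(233 - 54)) = 1/(2578502 - 1416/179) = 1/(461550442/179) = 179/461550442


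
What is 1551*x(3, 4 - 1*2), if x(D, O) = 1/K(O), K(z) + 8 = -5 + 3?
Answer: -1551/10 ≈ -155.10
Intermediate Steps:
K(z) = -10 (K(z) = -8 + (-5 + 3) = -8 - 2 = -10)
x(D, O) = -⅒ (x(D, O) = 1/(-10) = -⅒)
1551*x(3, 4 - 1*2) = 1551*(-⅒) = -1551/10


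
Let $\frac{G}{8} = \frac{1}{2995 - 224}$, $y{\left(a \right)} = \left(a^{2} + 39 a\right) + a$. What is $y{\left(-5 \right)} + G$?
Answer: $- \frac{484917}{2771} \approx -175.0$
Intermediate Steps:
$y{\left(a \right)} = a^{2} + 40 a$
$G = \frac{8}{2771}$ ($G = \frac{8}{2995 - 224} = \frac{8}{2771} \approx 0.002887$)
$y{\left(-5 \right)} + G = - 5 \left(40 - 5\right) + \frac{8}{2771} = \left(-5\right) 35 + \frac{8}{2771} = -175 + \frac{8}{2771} = - \frac{484917}{2771}$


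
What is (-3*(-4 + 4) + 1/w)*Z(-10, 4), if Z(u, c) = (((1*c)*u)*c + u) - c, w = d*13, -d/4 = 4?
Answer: 87/104 ≈ 0.83654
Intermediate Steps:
d = -16 (d = -4*4 = -16)
w = -208 (w = -16*13 = -208)
Z(u, c) = u - c + u*c² (Z(u, c) = ((c*u)*c + u) - c = (u*c² + u) - c = (u + u*c²) - c = u - c + u*c²)
(-3*(-4 + 4) + 1/w)*Z(-10, 4) = (-3*(-4 + 4) + 1/(-208))*(-10 - 1*4 - 10*4²) = (-3*0 - 1/208)*(-10 - 4 - 10*16) = (0 - 1/208)*(-10 - 4 - 160) = -1/208*(-174) = 87/104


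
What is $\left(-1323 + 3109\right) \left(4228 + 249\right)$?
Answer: $7995922$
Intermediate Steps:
$\left(-1323 + 3109\right) \left(4228 + 249\right) = 1786 \cdot 4477 = 7995922$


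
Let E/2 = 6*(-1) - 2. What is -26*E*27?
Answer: 11232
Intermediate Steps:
E = -16 (E = 2*(6*(-1) - 2) = 2*(-6 - 2) = 2*(-8) = -16)
-26*E*27 = -26*(-16)*27 = 416*27 = 11232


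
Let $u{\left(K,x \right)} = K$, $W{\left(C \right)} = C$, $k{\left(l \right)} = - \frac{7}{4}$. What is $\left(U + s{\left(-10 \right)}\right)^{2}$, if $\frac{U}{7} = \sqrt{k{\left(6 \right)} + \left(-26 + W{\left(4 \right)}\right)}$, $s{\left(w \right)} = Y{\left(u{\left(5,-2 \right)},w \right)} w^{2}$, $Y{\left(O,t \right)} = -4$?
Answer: $\frac{635345}{4} - 2800 i \sqrt{95} \approx 1.5884 \cdot 10^{5} - 27291.0 i$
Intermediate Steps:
$k{\left(l \right)} = - \frac{7}{4}$ ($k{\left(l \right)} = \left(-7\right) \frac{1}{4} = - \frac{7}{4}$)
$s{\left(w \right)} = - 4 w^{2}$
$U = \frac{7 i \sqrt{95}}{2}$ ($U = 7 \sqrt{- \frac{7}{4} + \left(-26 + 4\right)} = 7 \sqrt{- \frac{7}{4} - 22} = 7 \sqrt{- \frac{95}{4}} = 7 \frac{i \sqrt{95}}{2} = \frac{7 i \sqrt{95}}{2} \approx 34.114 i$)
$\left(U + s{\left(-10 \right)}\right)^{2} = \left(\frac{7 i \sqrt{95}}{2} - 4 \left(-10\right)^{2}\right)^{2} = \left(\frac{7 i \sqrt{95}}{2} - 400\right)^{2} = \left(-400 + \frac{7 i \sqrt{95}}{2}\right)^{2}$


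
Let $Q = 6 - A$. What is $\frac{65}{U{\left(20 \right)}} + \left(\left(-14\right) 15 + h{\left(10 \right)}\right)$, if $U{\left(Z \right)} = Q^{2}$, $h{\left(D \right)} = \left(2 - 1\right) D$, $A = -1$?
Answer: $- \frac{9735}{49} \approx -198.67$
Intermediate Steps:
$h{\left(D \right)} = D$ ($h{\left(D \right)} = 1 D = D$)
$Q = 7$ ($Q = 6 - -1 = 6 + 1 = 7$)
$U{\left(Z \right)} = 49$ ($U{\left(Z \right)} = 7^{2} = 49$)
$\frac{65}{U{\left(20 \right)}} + \left(\left(-14\right) 15 + h{\left(10 \right)}\right) = \frac{65}{49} + \left(\left(-14\right) 15 + 10\right) = 65 \cdot \frac{1}{49} + \left(-210 + 10\right) = \frac{65}{49} - 200 = - \frac{9735}{49}$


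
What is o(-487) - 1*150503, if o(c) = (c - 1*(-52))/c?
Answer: -73294526/487 ≈ -1.5050e+5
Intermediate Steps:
o(c) = (52 + c)/c (o(c) = (c + 52)/c = (52 + c)/c)
o(-487) - 1*150503 = (52 - 487)/(-487) - 1*150503 = -1/487*(-435) - 150503 = 435/487 - 150503 = -73294526/487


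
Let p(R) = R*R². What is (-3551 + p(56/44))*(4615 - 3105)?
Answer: -7132691870/1331 ≈ -5.3589e+6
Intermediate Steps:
p(R) = R³
(-3551 + p(56/44))*(4615 - 3105) = (-3551 + (56/44)³)*(4615 - 3105) = (-3551 + (56*(1/44))³)*1510 = (-3551 + (14/11)³)*1510 = (-3551 + 2744/1331)*1510 = -4723637/1331*1510 = -7132691870/1331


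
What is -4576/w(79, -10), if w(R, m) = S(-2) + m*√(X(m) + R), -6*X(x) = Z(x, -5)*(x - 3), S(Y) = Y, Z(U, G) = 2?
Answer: -6864/6247 + 57200*√30/6247 ≈ 49.053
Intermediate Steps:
X(x) = 1 - x/3 (X(x) = -(x - 3)/3 = -(-3 + x)/3 = -(-6 + 2*x)/6 = 1 - x/3)
w(R, m) = -2 + m*√(1 + R - m/3) (w(R, m) = -2 + m*√((1 - m/3) + R) = -2 + m*√(1 + R - m/3))
-4576/w(79, -10) = -4576/(-2 + (⅓)*(-10)*√(9 - 3*(-10) + 9*79)) = -4576/(-2 + (⅓)*(-10)*√(9 + 30 + 711)) = -4576/(-2 + (⅓)*(-10)*√750) = -4576/(-2 + (⅓)*(-10)*(5*√30)) = -4576/(-2 - 50*√30/3)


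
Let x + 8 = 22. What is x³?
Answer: 2744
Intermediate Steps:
x = 14 (x = -8 + 22 = 14)
x³ = 14³ = 2744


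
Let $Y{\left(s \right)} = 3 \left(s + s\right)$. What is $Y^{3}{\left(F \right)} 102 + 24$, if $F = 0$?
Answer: $24$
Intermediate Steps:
$Y{\left(s \right)} = 6 s$ ($Y{\left(s \right)} = 3 \cdot 2 s = 6 s$)
$Y^{3}{\left(F \right)} 102 + 24 = \left(6 \cdot 0\right)^{3} \cdot 102 + 24 = 0^{3} \cdot 102 + 24 = 0 \cdot 102 + 24 = 0 + 24 = 24$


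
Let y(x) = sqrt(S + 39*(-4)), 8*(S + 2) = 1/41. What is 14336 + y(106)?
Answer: 14336 + I*sqrt(4249486)/164 ≈ 14336.0 + 12.57*I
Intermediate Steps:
S = -655/328 (S = -2 + (1/8)/41 = -2 + (1/8)*(1/41) = -2 + 1/328 = -655/328 ≈ -1.9970)
y(x) = I*sqrt(4249486)/164 (y(x) = sqrt(-655/328 + 39*(-4)) = sqrt(-655/328 - 156) = sqrt(-51823/328) = I*sqrt(4249486)/164)
14336 + y(106) = 14336 + I*sqrt(4249486)/164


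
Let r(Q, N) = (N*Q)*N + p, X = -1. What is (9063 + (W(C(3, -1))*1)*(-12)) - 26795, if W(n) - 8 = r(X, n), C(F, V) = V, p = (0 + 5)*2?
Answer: -17936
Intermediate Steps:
p = 10 (p = 5*2 = 10)
r(Q, N) = 10 + Q*N² (r(Q, N) = (N*Q)*N + 10 = Q*N² + 10 = 10 + Q*N²)
W(n) = 18 - n² (W(n) = 8 + (10 - n²) = 18 - n²)
(9063 + (W(C(3, -1))*1)*(-12)) - 26795 = (9063 + ((18 - 1*(-1)²)*1)*(-12)) - 26795 = (9063 + ((18 - 1*1)*1)*(-12)) - 26795 = (9063 + ((18 - 1)*1)*(-12)) - 26795 = (9063 + (17*1)*(-12)) - 26795 = (9063 + 17*(-12)) - 26795 = (9063 - 204) - 26795 = 8859 - 26795 = -17936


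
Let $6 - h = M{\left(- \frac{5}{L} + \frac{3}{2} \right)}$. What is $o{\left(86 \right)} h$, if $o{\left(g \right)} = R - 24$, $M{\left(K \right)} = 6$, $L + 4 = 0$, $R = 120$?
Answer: $0$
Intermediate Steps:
$L = -4$ ($L = -4 + 0 = -4$)
$o{\left(g \right)} = 96$ ($o{\left(g \right)} = 120 - 24 = 96$)
$h = 0$ ($h = 6 - 6 = 0$)
$o{\left(86 \right)} h = 96 \cdot 0 = 0$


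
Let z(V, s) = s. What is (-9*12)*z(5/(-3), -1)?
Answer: 108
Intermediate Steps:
(-9*12)*z(5/(-3), -1) = -9*12*(-1) = -108*(-1) = 108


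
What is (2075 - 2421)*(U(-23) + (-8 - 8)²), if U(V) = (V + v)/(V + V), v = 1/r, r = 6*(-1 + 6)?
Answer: -61236637/690 ≈ -88749.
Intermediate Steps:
r = 30 (r = 6*5 = 30)
v = 1/30 ≈ 0.033333
U(V) = (1/30 + V)/(2*V) (U(V) = (V + 1/30)/(V + V) = (1/30 + V)/((2*V)) = (1/30 + V)*(1/(2*V)) = (1/30 + V)/(2*V))
(2075 - 2421)*(U(-23) + (-8 - 8)²) = (2075 - 2421)*((1/60)*(1 + 30*(-23))/(-23) + (-8 - 8)²) = -346*((1/60)*(-1/23)*(1 - 690) + (-16)²) = -346*((1/60)*(-1/23)*(-689) + 256) = -346*(689/1380 + 256) = -346*353969/1380 = -61236637/690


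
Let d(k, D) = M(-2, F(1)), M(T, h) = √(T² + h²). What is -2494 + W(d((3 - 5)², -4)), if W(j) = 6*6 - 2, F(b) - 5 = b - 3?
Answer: -2460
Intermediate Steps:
F(b) = 2 + b (F(b) = 5 + (b - 3) = 5 + (-3 + b) = 2 + b)
d(k, D) = √13 (d(k, D) = √((-2)² + (2 + 1)²) = √(4 + 3²) = √(4 + 9) = √13)
W(j) = 34 (W(j) = 36 - 2 = 34)
-2494 + W(d((3 - 5)², -4)) = -2494 + 34 = -2460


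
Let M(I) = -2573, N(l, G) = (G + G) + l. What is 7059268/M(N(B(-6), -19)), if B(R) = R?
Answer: -7059268/2573 ≈ -2743.6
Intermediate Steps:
N(l, G) = l + 2*G (N(l, G) = 2*G + l = l + 2*G)
7059268/M(N(B(-6), -19)) = 7059268/(-2573) = 7059268*(-1/2573) = -7059268/2573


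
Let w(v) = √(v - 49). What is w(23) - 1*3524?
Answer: -3524 + I*√26 ≈ -3524.0 + 5.099*I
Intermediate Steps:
w(v) = √(-49 + v)
w(23) - 1*3524 = √(-49 + 23) - 1*3524 = √(-26) - 3524 = I*√26 - 3524 = -3524 + I*√26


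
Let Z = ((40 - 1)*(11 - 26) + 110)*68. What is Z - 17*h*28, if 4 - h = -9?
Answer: -38488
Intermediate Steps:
h = 13 (h = 4 - 1*(-9) = 4 + 9 = 13)
Z = -32300 (Z = (39*(-15) + 110)*68 = (-585 + 110)*68 = -475*68 = -32300)
Z - 17*h*28 = -32300 - 17*13*28 = -32300 - 221*28 = -32300 - 6188 = -38488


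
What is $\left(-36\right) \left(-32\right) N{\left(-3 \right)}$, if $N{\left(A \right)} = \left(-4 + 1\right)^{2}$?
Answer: $10368$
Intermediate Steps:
$N{\left(A \right)} = 9$ ($N{\left(A \right)} = \left(-3\right)^{2} = 9$)
$\left(-36\right) \left(-32\right) N{\left(-3 \right)} = \left(-36\right) \left(-32\right) 9 = 1152 \cdot 9 = 10368$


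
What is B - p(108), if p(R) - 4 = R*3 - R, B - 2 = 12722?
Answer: 12504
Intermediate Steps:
B = 12724 (B = 2 + 12722 = 12724)
p(R) = 4 + 2*R (p(R) = 4 + (R*3 - R) = 4 + (3*R - R) = 4 + 2*R)
B - p(108) = 12724 - (4 + 2*108) = 12724 - (4 + 216) = 12724 - 1*220 = 12724 - 220 = 12504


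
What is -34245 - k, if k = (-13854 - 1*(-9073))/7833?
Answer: -38319472/1119 ≈ -34244.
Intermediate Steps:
k = -683/1119 (k = (-13854 + 9073)*(1/7833) = -4781*1/7833 = -683/1119 ≈ -0.61037)
-34245 - k = -34245 - 1*(-683/1119) = -34245 + 683/1119 = -38319472/1119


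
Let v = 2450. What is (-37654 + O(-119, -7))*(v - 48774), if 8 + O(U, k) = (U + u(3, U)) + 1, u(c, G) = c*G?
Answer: 1766658388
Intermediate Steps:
u(c, G) = G*c
O(U, k) = -7 + 4*U (O(U, k) = -8 + ((U + U*3) + 1) = -8 + ((U + 3*U) + 1) = -8 + (4*U + 1) = -8 + (1 + 4*U) = -7 + 4*U)
(-37654 + O(-119, -7))*(v - 48774) = (-37654 + (-7 + 4*(-119)))*(2450 - 48774) = (-37654 + (-7 - 476))*(-46324) = (-37654 - 483)*(-46324) = -38137*(-46324) = 1766658388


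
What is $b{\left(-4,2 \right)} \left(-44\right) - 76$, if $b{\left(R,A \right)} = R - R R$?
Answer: $804$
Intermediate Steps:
$b{\left(R,A \right)} = R - R^{2}$
$b{\left(-4,2 \right)} \left(-44\right) - 76 = - 4 \left(1 - -4\right) \left(-44\right) - 76 = - 4 \left(1 + 4\right) \left(-44\right) - 76 = \left(-4\right) 5 \left(-44\right) - 76 = \left(-20\right) \left(-44\right) - 76 = 880 - 76 = 804$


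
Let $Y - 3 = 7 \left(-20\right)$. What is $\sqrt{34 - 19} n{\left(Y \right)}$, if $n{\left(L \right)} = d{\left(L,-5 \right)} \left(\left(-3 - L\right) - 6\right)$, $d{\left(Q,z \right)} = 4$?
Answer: $512 \sqrt{15} \approx 1983.0$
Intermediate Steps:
$Y = -137$ ($Y = 3 + 7 \left(-20\right) = 3 - 140 = -137$)
$n{\left(L \right)} = -36 - 4 L$ ($n{\left(L \right)} = 4 \left(\left(-3 - L\right) - 6\right) = 4 \left(-9 - L\right) = -36 - 4 L$)
$\sqrt{34 - 19} n{\left(Y \right)} = \sqrt{34 - 19} \left(-36 - -548\right) = \sqrt{15} \left(-36 + 548\right) = \sqrt{15} \cdot 512 = 512 \sqrt{15}$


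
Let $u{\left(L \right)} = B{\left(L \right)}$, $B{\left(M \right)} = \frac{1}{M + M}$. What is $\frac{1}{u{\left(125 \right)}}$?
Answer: $250$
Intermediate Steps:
$B{\left(M \right)} = \frac{1}{2 M}$
$u{\left(L \right)} = \frac{1}{2 L}$
$\frac{1}{u{\left(125 \right)}} = \frac{1}{\frac{1}{2} \cdot \frac{1}{125}} = \frac{1}{\frac{1}{250}} = 250$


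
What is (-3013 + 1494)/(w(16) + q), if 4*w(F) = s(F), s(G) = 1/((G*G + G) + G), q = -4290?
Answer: 1749888/4942079 ≈ 0.35408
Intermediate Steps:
s(G) = 1/(G² + 2*G) (s(G) = 1/((G² + G) + G) = 1/((G + G²) + G) = 1/(G² + 2*G))
w(F) = 1/(4*F*(2 + F)) (w(F) = (1/(F*(2 + F)))/4 = 1/(4*F*(2 + F)))
(-3013 + 1494)/(w(16) + q) = (-3013 + 1494)/((¼)/(16*(2 + 16)) - 4290) = -1519/((¼)*(1/16)/18 - 4290) = -1519/((¼)*(1/16)*(1/18) - 4290) = -1519/(1/1152 - 4290) = -1519/(-4942079/1152) = -1519*(-1152/4942079) = 1749888/4942079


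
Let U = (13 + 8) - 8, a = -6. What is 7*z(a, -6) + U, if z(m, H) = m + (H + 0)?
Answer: -71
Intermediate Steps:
U = 13 (U = 21 - 8 = 13)
z(m, H) = H + m (z(m, H) = m + H = H + m)
7*z(a, -6) + U = 7*(-6 - 6) + 13 = 7*(-12) + 13 = -84 + 13 = -71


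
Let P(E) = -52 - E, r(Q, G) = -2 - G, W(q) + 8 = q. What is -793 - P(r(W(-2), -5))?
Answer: -738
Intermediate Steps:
W(q) = -8 + q
-793 - P(r(W(-2), -5)) = -793 - (-52 - (-2 - 1*(-5))) = -793 - (-52 - (-2 + 5)) = -793 - (-52 - 1*3) = -793 - (-52 - 3) = -793 - 1*(-55) = -793 + 55 = -738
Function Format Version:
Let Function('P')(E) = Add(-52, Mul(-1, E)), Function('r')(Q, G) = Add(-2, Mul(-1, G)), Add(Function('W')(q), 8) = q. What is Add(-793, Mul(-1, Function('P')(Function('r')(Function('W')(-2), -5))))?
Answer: -738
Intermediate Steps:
Function('W')(q) = Add(-8, q)
Add(-793, Mul(-1, Function('P')(Function('r')(Function('W')(-2), -5)))) = Add(-793, Mul(-1, Add(-52, Mul(-1, Add(-2, Mul(-1, -5)))))) = Add(-793, Mul(-1, Add(-52, Mul(-1, Add(-2, 5))))) = Add(-793, Mul(-1, Add(-52, Mul(-1, 3)))) = Add(-793, Mul(-1, Add(-52, -3))) = Add(-793, Mul(-1, -55)) = Add(-793, 55) = -738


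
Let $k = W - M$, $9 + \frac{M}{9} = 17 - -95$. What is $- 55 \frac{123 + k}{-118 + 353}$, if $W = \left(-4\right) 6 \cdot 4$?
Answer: $\frac{9900}{47} \approx 210.64$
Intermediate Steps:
$W = -96$ ($W = \left(-24\right) 4 = -96$)
$M = 927$ ($M = -81 + 9 \left(17 - -95\right) = -81 + 9 \left(17 + 95\right) = -81 + 9 \cdot 112 = -81 + 1008 = 927$)
$k = -1023$ ($k = -96 - 927 = -1023$)
$- 55 \frac{123 + k}{-118 + 353} = - 55 \frac{123 - 1023}{-118 + 353} = - 55 \left(- \frac{900}{235}\right) = - 55 \left(\left(-900\right) \frac{1}{235}\right) = \left(-55\right) \left(- \frac{180}{47}\right) = \frac{9900}{47}$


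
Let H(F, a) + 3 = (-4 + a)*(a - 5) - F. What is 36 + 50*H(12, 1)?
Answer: -114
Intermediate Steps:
H(F, a) = -3 - F + (-5 + a)*(-4 + a) (H(F, a) = -3 + ((-4 + a)*(a - 5) - F) = -3 + ((-4 + a)*(-5 + a) - F) = -3 + ((-5 + a)*(-4 + a) - F) = -3 + (-F + (-5 + a)*(-4 + a)) = -3 - F + (-5 + a)*(-4 + a))
36 + 50*H(12, 1) = 36 + 50*(17 + 1**2 - 1*12 - 9*1) = 36 + 50*(17 + 1 - 12 - 9) = 36 + 50*(-3) = 36 - 150 = -114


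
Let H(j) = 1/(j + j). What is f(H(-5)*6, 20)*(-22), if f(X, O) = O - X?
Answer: -2266/5 ≈ -453.20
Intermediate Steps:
H(j) = 1/(2*j)
f(H(-5)*6, 20)*(-22) = (20 - (½)/(-5)*6)*(-22) = (20 - (½)*(-⅕)*6)*(-22) = (20 - (-1)*6/10)*(-22) = (20 - 1*(-⅗))*(-22) = (20 + ⅗)*(-22) = (103/5)*(-22) = -2266/5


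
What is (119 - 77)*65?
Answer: 2730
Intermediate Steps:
(119 - 77)*65 = 42*65 = 2730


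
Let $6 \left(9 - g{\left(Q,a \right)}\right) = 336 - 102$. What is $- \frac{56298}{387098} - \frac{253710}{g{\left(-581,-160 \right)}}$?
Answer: $\frac{1636815744}{193549} \approx 8456.9$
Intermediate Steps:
$g{\left(Q,a \right)} = -30$ ($g{\left(Q,a \right)} = 9 - \frac{336 - 102}{6} = 9 - 39 = -30$)
$- \frac{56298}{387098} - \frac{253710}{g{\left(-581,-160 \right)}} = - \frac{56298}{387098} - \frac{253710}{-30} = \left(-56298\right) \frac{1}{387098} - -8457 = - \frac{28149}{193549} + 8457 = \frac{1636815744}{193549}$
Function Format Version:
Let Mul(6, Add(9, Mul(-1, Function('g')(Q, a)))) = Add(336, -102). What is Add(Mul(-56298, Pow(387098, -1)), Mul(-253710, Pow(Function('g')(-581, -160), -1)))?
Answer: Rational(1636815744, 193549) ≈ 8456.9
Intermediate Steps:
Function('g')(Q, a) = -30 (Function('g')(Q, a) = Add(9, Mul(Rational(-1, 6), Add(336, -102))) = Add(9, Mul(Rational(-1, 6), 234)) = Add(9, -39) = -30)
Add(Mul(-56298, Pow(387098, -1)), Mul(-253710, Pow(Function('g')(-581, -160), -1))) = Add(Mul(-56298, Pow(387098, -1)), Mul(-253710, Pow(-30, -1))) = Add(Mul(-56298, Rational(1, 387098)), Mul(-253710, Rational(-1, 30))) = Add(Rational(-28149, 193549), 8457) = Rational(1636815744, 193549)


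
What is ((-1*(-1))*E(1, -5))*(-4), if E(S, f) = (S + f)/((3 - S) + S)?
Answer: 16/3 ≈ 5.3333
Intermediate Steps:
E(S, f) = S/3 + f/3 (E(S, f) = (S + f)/3 = (S + f)*(⅓) = S/3 + f/3)
((-1*(-1))*E(1, -5))*(-4) = ((-1*(-1))*((⅓)*1 + (⅓)*(-5)))*(-4) = (1*(⅓ - 5/3))*(-4) = (1*(-4/3))*(-4) = -4/3*(-4) = 16/3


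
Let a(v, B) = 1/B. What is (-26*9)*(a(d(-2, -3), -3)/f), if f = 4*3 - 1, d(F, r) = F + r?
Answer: 78/11 ≈ 7.0909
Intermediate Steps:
f = 11 (f = 12 - 1 = 11)
(-26*9)*(a(d(-2, -3), -3)/f) = (-26*9)*(1/(-3*11)) = -(-78)/11 = -234*(-1/33) = 78/11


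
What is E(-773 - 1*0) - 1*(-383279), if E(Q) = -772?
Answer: 382507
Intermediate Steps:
E(-773 - 1*0) - 1*(-383279) = -772 - 1*(-383279) = -772 + 383279 = 382507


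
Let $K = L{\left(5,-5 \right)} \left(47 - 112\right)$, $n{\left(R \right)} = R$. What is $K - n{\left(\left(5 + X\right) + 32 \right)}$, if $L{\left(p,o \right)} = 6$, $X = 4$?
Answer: $-431$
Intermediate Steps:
$K = -390$ ($K = 6 \left(47 - 112\right) = 6 \left(-65\right) = -390$)
$K - n{\left(\left(5 + X\right) + 32 \right)} = -390 - \left(\left(5 + 4\right) + 32\right) = -390 - \left(9 + 32\right) = -390 - 41 = -431$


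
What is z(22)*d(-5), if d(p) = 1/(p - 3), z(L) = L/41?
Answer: -11/164 ≈ -0.067073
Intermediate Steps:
z(L) = L/41 (z(L) = L*(1/41) = L/41)
d(p) = 1/(-3 + p)
z(22)*d(-5) = ((1/41)*22)/(-3 - 5) = (22/41)/(-8) = (22/41)*(-⅛) = -11/164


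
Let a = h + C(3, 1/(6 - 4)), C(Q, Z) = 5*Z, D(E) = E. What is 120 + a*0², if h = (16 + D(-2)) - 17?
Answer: 120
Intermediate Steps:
h = -3 (h = (16 - 2) - 17 = 14 - 17 = -3)
a = -½ (a = -3 + 5/(6 - 4) = -3 + 5/2 = -½ ≈ -0.50000)
120 + a*0² = 120 - ½*0² = 120 - ½*0 = 120 + 0 = 120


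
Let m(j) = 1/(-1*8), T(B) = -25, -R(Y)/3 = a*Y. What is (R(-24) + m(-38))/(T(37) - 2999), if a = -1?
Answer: 577/24192 ≈ 0.023851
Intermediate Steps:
R(Y) = 3*Y (R(Y) = -(-3)*Y = 3*Y)
m(j) = -1/8 (m(j) = 1/(-8) = -1/8)
(R(-24) + m(-38))/(T(37) - 2999) = (3*(-24) - 1/8)/(-25 - 2999) = (-72 - 1/8)/(-3024) = -577/8*(-1/3024) = 577/24192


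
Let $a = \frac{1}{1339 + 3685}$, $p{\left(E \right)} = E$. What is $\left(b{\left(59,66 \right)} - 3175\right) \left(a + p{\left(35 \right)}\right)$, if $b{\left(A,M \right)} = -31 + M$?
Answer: $- \frac{879205}{8} \approx -1.099 \cdot 10^{5}$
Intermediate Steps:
$a = \frac{1}{5024} \approx 0.00019904$
$\left(b{\left(59,66 \right)} - 3175\right) \left(a + p{\left(35 \right)}\right) = \left(\left(-31 + 66\right) - 3175\right) \left(\frac{1}{5024} + 35\right) = \left(35 - 3175\right) \frac{175841}{5024} = \left(-3140\right) \frac{175841}{5024} = - \frac{879205}{8}$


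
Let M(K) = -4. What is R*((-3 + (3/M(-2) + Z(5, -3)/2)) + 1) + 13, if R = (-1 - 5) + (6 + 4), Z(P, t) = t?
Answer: -4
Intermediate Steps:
R = 4 (R = -6 + 10 = 4)
R*((-3 + (3/M(-2) + Z(5, -3)/2)) + 1) + 13 = 4*((-3 + (3/(-4) - 3/2)) + 1) + 13 = 4*((-3 + (3*(-1/4) - 3*1/2)) + 1) + 13 = 4*((-3 + (-3/4 - 3/2)) + 1) + 13 = 4*((-3 - 9/4) + 1) + 13 = 4*(-21/4 + 1) + 13 = 4*(-17/4) + 13 = -17 + 13 = -4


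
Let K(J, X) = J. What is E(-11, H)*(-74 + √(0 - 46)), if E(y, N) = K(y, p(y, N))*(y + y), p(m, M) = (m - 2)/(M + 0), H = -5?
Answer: -17908 + 242*I*√46 ≈ -17908.0 + 1641.3*I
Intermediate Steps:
p(m, M) = (-2 + m)/M
E(y, N) = 2*y² (E(y, N) = y*(y + y) = y*(2*y) = 2*y²)
E(-11, H)*(-74 + √(0 - 46)) = (2*(-11)²)*(-74 + √(0 - 46)) = (2*121)*(-74 + √(-46)) = 242*(-74 + I*√46) = -17908 + 242*I*√46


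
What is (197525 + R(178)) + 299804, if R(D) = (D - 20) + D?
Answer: 497665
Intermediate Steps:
R(D) = -20 + 2*D (R(D) = (-20 + D) + D = -20 + 2*D)
(197525 + R(178)) + 299804 = (197525 + (-20 + 2*178)) + 299804 = (197525 + (-20 + 356)) + 299804 = (197525 + 336) + 299804 = 197861 + 299804 = 497665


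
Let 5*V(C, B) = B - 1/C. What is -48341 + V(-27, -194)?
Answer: -6531272/135 ≈ -48380.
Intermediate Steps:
V(C, B) = -1/(5*C) + B/5 (V(C, B) = (B - 1/C)/5 = -1/(5*C) + B/5)
-48341 + V(-27, -194) = -48341 + (1/5)*(-1 - 194*(-27))/(-27) = -48341 + (1/5)*(-1/27)*(-1 + 5238) = -48341 + (1/5)*(-1/27)*5237 = -48341 - 5237/135 = -6531272/135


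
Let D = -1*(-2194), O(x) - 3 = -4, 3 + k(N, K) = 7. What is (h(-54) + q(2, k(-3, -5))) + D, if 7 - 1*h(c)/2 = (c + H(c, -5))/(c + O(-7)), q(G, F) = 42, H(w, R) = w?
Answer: 123534/55 ≈ 2246.1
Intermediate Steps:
k(N, K) = 4 (k(N, K) = -3 + 7 = 4)
O(x) = -1 (O(x) = 3 - 4 = -1)
D = 2194
h(c) = 14 - 4*c/(-1 + c) (h(c) = 14 - 2*(c + c)/(c - 1) = 14 - 2*2*c/(-1 + c) = 14 - 4*c/(-1 + c))
(h(-54) + q(2, k(-3, -5))) + D = (2*(-7 + 5*(-54))/(-1 - 54) + 42) + 2194 = (2*(-7 - 270)/(-55) + 42) + 2194 = (2*(-1/55)*(-277) + 42) + 2194 = (554/55 + 42) + 2194 = 2864/55 + 2194 = 123534/55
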